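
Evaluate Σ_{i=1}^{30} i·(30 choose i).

Since i·C(30,i) = 30·C(29,i−1), the sum is 30·2^29 = 30·536870912 = 16106127360.

16106127360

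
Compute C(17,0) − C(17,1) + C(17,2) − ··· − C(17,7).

The partial alternating sum Σ_{k=0}^{7} (−1)^k C(17,k) = (−1)^7 C(16,7) = -11440.

-11440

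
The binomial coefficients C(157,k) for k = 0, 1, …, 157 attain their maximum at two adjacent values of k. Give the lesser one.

78

For odd n = 157, C(157,k) peaks at k = (n−1)/2 and (n+1)/2; the lesser is 78.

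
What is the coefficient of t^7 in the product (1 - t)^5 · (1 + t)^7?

-20

Coefficient of t^7 = Σ_{j} C(5,j)·(-1)^j·C(7,7-j)·1^(7-j) for j from 0 to 5.
= 1 + (-35) + 210 + (-350) + 175 + (-21) = -20.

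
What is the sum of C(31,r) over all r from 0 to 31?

The entries of row 31 sum to 2^31 = 2147483648.

2147483648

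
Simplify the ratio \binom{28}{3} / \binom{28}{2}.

26/3

C(n,k+1)/C(n,k) = (n−k)/(k+1) = (28−2)/(2+1) = 26/3.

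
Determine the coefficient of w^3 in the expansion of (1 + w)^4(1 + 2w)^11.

2336

Coefficient of w^3 = Σ_{j} C(4,j)·1^j·C(11,3-j)·2^(3-j) for j from 0 to 3.
= 1320 + 880 + 132 + 4 = 2336.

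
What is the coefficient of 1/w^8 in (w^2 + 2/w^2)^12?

126720

General term: C(12,j)·(w^2)^j·(2/w^2)^(12-j), with w-exponent 2j − 2(12−j) = 4j − 24.
Set 4j − 24 = -8: j = 4.
C(12,4) = 495; 1^4 = 1; 2^8 = 256.
Coefficient = 495 · 1 · 256 = 126720.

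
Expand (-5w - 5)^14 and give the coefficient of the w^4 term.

6109619140625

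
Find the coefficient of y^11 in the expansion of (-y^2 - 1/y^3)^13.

General term: C(13,j)·(-y^2)^j·(-1/y^3)^(13-j), with y-exponent 2j − 3(13−j) = 5j − 39.
Set 5j − 39 = 11: j = 10.
C(13,10) = 286; (-1)^10 = 1; (-1)^3 = -1.
Coefficient = 286 · 1 · (-1) = -286.

-286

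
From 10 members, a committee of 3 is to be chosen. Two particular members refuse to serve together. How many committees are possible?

112

All 3-subsets: C(10,3) = 120. Those containing both fixed elements: C(8,1) = 8.
120 − 8 = 112.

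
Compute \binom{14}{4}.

1001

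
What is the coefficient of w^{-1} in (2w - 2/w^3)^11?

-337920

General term: C(11,j)·(2w)^j·(-2/w^3)^(11-j), with w-exponent 1j − 3(11−j) = 4j − 33.
Set 4j − 33 = -1: j = 8.
C(11,8) = 165; 2^8 = 256; (-2)^3 = -8.
Coefficient = 165 · 256 · (-8) = -337920.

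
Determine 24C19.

42504

C(24,19) = C(24,5) by symmetry.
C(24,5) = (24·23·22·21·20) / 5! = 5100480 / 120 = 42504.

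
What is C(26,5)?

C(26,5) = (26·25·24·23·22) / 5! = 7893600 / 120 = 65780.

65780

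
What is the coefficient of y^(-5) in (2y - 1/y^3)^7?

-560

General term: C(7,j)·(2y)^j·(-1/y^3)^(7-j), with y-exponent 1j − 3(7−j) = 4j − 21.
Set 4j − 21 = -5: j = 4.
C(7,4) = 35; 2^4 = 16; (-1)^3 = -1.
Coefficient = 35 · 16 · (-1) = -560.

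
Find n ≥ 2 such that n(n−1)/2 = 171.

n(n−1)/2 = 171 ⇒ n(n−1) = 342. Since 19·18 = 342, n = 19.

19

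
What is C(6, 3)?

20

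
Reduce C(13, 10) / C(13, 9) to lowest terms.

2/5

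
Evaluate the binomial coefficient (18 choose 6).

18564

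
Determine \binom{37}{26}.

C(37,26) = C(37,11) by symmetry.
C(37,11) = (37·36·35·34·33·32·31·30·29·28·27) / 11! = 34128550732953600 / 39916800 = 854992152.

854992152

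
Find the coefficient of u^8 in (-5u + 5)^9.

The general term is C(9,j)·(-5u)^j·(5)^(9-j); the u^8 term has j = 8.
C(9,8) = 9.
Coefficient = C(9,8) · (-5)^8 · 5^1 = 9 · 390625 · 5 = 17578125.

17578125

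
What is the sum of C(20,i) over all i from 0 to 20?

The entries of row 20 sum to 2^20 = 1048576.

1048576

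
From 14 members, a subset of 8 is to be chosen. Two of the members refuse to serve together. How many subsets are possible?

All 8-subsets: C(14,8) = 3003. Those containing both fixed elements: C(12,6) = 924.
3003 − 924 = 2079.

2079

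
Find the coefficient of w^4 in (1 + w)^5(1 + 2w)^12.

19605

Coefficient of w^4 = Σ_{j} C(5,j)·1^j·C(12,4-j)·2^(4-j) for j from 0 to 4.
= 7920 + 8800 + 2640 + 240 + 5 = 19605.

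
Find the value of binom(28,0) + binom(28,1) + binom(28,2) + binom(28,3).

3683

1 + 28 + 378 + 3276 = 3683.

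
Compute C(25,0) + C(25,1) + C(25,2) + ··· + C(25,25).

Setting x = 1 in (1+x)^25 gives Σ C(25,r) = 2^25 = 33554432.

33554432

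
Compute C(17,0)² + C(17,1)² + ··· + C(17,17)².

Σ C(17,r)² is the coefficient of x^17 in (1+x)^17(1+x)^17 = (1+x)^34, i.e. C(34,17) = 2333606220.

2333606220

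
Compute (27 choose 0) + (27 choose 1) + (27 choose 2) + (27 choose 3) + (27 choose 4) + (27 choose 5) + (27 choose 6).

397594

1 + 27 + 351 + 2925 + 17550 + 80730 + 296010 = 397594.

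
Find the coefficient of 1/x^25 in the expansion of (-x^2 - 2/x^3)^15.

General term: C(15,j)·(-x^2)^j·(-2/x^3)^(15-j), with x-exponent 2j − 3(15−j) = 5j − 45.
Set 5j − 45 = -25: j = 4.
C(15,4) = 1365; (-1)^4 = 1; (-2)^11 = -2048.
Coefficient = 1365 · 1 · (-2048) = -2795520.

-2795520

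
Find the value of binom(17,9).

24310

C(17,9) = C(17,8) by symmetry.
C(17,8) = (17·16·15·14·13·12·11·10) / 8! = 980179200 / 40320 = 24310.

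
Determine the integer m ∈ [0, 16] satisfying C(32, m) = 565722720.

C(32,m) increases on 0 ≤ m ≤ 16. C(32,14) = 471435600 and C(32,15) = 565722720, so m = 15.

15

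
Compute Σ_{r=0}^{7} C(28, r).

1683218

1 + 28 + 378 + 3276 + 20475 + 98280 + 376740 + 1184040 = 1683218.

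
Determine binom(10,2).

45

C(10,2) = (10·9) / 2! = 90 / 2 = 45.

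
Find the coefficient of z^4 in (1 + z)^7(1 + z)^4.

Coefficient of z^4 = Σ_{j} C(7,j)·C(4,4-j) for j from 0 to 4.
= 1 + 28 + 126 + 140 + 35 = 330.

330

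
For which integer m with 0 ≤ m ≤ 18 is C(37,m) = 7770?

C(37,m) increases on 0 ≤ m ≤ 18. C(37,2) = 666 and C(37,3) = 7770, so m = 3.

3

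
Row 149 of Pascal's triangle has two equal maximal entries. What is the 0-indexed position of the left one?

For odd n = 149, C(149,m) peaks at m = (n−1)/2 and (n+1)/2; the lower is 74.

74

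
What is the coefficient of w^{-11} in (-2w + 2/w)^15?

3440640

General term: C(15,j)·(-2w)^j·(2/w)^(15-j), with w-exponent 1j − 1(15−j) = 2j − 15.
Set 2j − 15 = -11: j = 2.
C(15,2) = 105; (-2)^2 = 4; 2^13 = 8192.
Coefficient = 105 · 4 · 8192 = 3440640.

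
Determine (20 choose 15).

15504

C(20,15) = C(20,5) by symmetry.
C(20,5) = (20·19·18·17·16) / 5! = 1860480 / 120 = 15504.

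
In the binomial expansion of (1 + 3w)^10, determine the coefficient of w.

30

The general term is C(10,j)·(1)^j·(3w)^(10-j); the w^1 term has j = 9.
C(10,9) = 10.
Coefficient = C(10,9) · 3^1 = 10 · 3 = 30.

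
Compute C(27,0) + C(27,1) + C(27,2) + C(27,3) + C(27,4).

20854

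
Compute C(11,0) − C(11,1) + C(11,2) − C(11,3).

The partial alternating sum Σ_{k=0}^{3} (−1)^k C(11,k) = (−1)^3 C(10,3) = -120.

-120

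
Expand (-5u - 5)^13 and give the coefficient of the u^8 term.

The general term is C(13,j)·(-5u)^j·(-5)^(13-j); the u^8 term has j = 8.
C(13,8) = 1287.
Coefficient = C(13,8) · (-5)^8 · (-5)^5 = 1287 · 390625 · (-3125) = -1571044921875.

-1571044921875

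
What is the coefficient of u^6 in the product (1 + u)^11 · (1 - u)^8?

Coefficient of u^6 = Σ_{j} C(11,j)·1^j·C(8,6-j)·(-1)^(6-j) for j from 0 to 6.
= 28 + (-616) + 3850 + (-9240) + 9240 + (-3696) + 462 = 28.

28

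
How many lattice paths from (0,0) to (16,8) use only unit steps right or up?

Each path is a sequence of 24 steps with 16 rights: C(24,16) = 735471.

735471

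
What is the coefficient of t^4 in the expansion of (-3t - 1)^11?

-26730

The general term is C(11,j)·(-3t)^j·(-1)^(11-j); the t^4 term has j = 4.
C(11,4) = 330.
Coefficient = C(11,4) · (-3)^4 · (-1)^7 = 330 · 81 · (-1) = -26730.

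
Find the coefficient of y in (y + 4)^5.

1280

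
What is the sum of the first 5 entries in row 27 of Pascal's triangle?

20854

1 + 27 + 351 + 2925 + 17550 = 20854.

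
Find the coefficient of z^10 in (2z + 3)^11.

33792

The general term is C(11,j)·(2z)^j·(3)^(11-j); the z^10 term has j = 10.
C(11,10) = 11.
Coefficient = C(11,10) · 2^10 · 3^1 = 11 · 1024 · 3 = 33792.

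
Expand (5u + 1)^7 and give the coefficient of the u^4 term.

21875

The general term is C(7,j)·(5u)^j·(1)^(7-j); the u^4 term has j = 4.
C(7,4) = 35.
Coefficient = C(7,4) · 5^4 = 35 · 625 = 21875.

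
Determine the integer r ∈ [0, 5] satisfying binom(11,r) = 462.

C(11,r) increases on 0 ≤ r ≤ 5. C(11,4) = 330 and C(11,5) = 462, so r = 5.

5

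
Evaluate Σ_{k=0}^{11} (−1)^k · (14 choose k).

The partial alternating sum Σ_{k=0}^{11} (−1)^k C(14,k) = (−1)^11 C(13,11) = -78.

-78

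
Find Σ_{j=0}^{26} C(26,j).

Setting x = 1 in (1+x)^26 gives Σ C(26,j) = 2^26 = 67108864.

67108864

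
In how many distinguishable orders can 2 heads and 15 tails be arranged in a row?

Choose positions for the heads: C(17,2) = 136.

136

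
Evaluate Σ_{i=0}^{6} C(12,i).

1 + 12 + 66 + 220 + 495 + 792 + 924 = 2510.

2510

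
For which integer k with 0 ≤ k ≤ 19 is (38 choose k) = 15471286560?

15

C(38,k) increases on 0 ≤ k ≤ 19. C(38,14) = 9669554100 and C(38,15) = 15471286560, so k = 15.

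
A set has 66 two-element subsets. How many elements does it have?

n(n−1)/2 = 66 ⇒ n(n−1) = 132. Since 12·11 = 132, n = 12.

12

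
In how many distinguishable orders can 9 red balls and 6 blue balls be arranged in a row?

Choose positions for the red balls: C(15,9) = 5005.

5005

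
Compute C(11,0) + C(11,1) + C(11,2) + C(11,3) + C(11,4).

562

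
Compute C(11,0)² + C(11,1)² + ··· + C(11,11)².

705432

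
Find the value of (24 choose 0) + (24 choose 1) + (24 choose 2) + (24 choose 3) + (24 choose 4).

12951

1 + 24 + 276 + 2024 + 10626 = 12951.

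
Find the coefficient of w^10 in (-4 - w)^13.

The general term is C(13,j)·(-4)^j·(-w)^(13-j); the w^10 term has j = 3.
C(13,3) = 286.
Coefficient = C(13,3) · (-4)^3 = 286 · (-64) = -18304.

-18304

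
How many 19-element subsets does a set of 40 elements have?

131282408400

C(40,19) = (40·39·38·37·36·35·34·33·32·31·30·29·28·27·26·25·24·23·22) / 19! = 15969861751731289590988800000 / 121645100408832000 = 131282408400.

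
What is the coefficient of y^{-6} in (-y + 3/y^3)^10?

17010

General term: C(10,j)·(-y)^j·(3/y^3)^(10-j), with y-exponent 1j − 3(10−j) = 4j − 30.
Set 4j − 30 = -6: j = 6.
C(10,6) = 210; (-1)^6 = 1; 3^4 = 81.
Coefficient = 210 · 1 · 81 = 17010.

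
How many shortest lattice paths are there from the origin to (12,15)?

17383860

Each path is a sequence of 27 steps with 12 rights: C(27,12) = 17383860.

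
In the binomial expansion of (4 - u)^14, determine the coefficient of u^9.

-2050048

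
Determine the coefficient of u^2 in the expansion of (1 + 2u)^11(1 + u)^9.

Coefficient of u^2 = Σ_{j} C(11,j)·2^j·C(9,2-j)·1^(2-j) for j from 0 to 2.
= 36 + 198 + 220 = 454.

454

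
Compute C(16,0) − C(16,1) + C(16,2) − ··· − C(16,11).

-1365

The partial alternating sum Σ_{k=0}^{11} (−1)^k C(16,k) = (−1)^11 C(15,11) = -1365.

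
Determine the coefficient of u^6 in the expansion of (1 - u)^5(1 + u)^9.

Coefficient of u^6 = Σ_{j} C(5,j)·(-1)^j·C(9,6-j)·1^(6-j) for j from 0 to 5.
= 84 + (-630) + 1260 + (-840) + 180 + (-9) = 45.

45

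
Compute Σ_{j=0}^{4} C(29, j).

27841

1 + 29 + 406 + 3654 + 23751 = 27841.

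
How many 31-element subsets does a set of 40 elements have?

C(40,31) = C(40,9) by symmetry.
C(40,9) = (40·39·38·37·36·35·34·33·32) / 9! = 99225500774400 / 362880 = 273438880.

273438880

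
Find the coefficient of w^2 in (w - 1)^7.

-21

The general term is C(7,j)·(w)^j·(-1)^(7-j); the w^2 term has j = 2.
C(7,2) = 21.
Coefficient = C(7,2) · (-1)^5 = 21 · (-1) = -21.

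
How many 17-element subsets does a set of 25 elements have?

1081575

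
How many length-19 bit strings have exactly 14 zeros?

Choose the 14 positions: C(19,14) = 11628.

11628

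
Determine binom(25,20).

53130

C(25,20) = C(25,5) by symmetry.
C(25,5) = (25·24·23·22·21) / 5! = 6375600 / 120 = 53130.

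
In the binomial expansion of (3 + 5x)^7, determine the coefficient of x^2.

127575

The general term is C(7,j)·(3)^j·(5x)^(7-j); the x^2 term has j = 5.
C(7,5) = 21.
Coefficient = C(7,5) · 3^5 · 5^2 = 21 · 243 · 25 = 127575.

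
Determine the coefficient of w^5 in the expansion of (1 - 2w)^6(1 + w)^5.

-51

Coefficient of w^5 = Σ_{j} C(6,j)·(-2)^j·C(5,5-j)·1^(5-j) for j from 0 to 5.
= 1 + (-60) + 600 + (-1600) + 1200 + (-192) = -51.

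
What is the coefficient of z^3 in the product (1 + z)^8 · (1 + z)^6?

(1 + z)^8(1 + z)^6 = (1 + z)^14, so the coefficient of z^3 is C(14,3)·1^3 = 364·1 = 364.

364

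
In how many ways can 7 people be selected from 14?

This is C(14,7) = 3432.

3432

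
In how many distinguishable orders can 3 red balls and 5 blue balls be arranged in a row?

56

Choose positions for the red balls: C(8,3) = 56.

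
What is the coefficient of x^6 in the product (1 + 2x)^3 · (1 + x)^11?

8514

Coefficient of x^6 = Σ_{j} C(3,j)·2^j·C(11,6-j)·1^(6-j) for j from 0 to 3.
= 462 + 2772 + 3960 + 1320 = 8514.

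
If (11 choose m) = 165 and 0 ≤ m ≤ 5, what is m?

3

C(11,m) increases on 0 ≤ m ≤ 5. C(11,2) = 55 and C(11,3) = 165, so m = 3.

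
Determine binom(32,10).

C(32,10) = (32·31·30·29·28·27·26·25·24·23) / 10! = 234102016512000 / 3628800 = 64512240.

64512240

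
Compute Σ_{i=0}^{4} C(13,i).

1093

1 + 13 + 78 + 286 + 715 = 1093.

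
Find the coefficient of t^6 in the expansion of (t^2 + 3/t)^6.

135

General term: C(6,j)·(t^2)^j·(3/t)^(6-j), with t-exponent 2j − 1(6−j) = 3j − 6.
Set 3j − 6 = 6: j = 4.
C(6,4) = 15; 1^4 = 1; 3^2 = 9.
Coefficient = 15 · 1 · 9 = 135.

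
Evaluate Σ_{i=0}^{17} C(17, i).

131072

The entries of row 17 sum to 2^17 = 131072.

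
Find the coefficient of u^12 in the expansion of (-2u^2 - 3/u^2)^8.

3072

General term: C(8,j)·(-2u^2)^j·(-3/u^2)^(8-j), with u-exponent 2j − 2(8−j) = 4j − 16.
Set 4j − 16 = 12: j = 7.
C(8,7) = 8; (-2)^7 = -128; (-3)^1 = -3.
Coefficient = 8 · (-128) · (-3) = 3072.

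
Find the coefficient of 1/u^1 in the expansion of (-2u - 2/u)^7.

-4480

General term: C(7,j)·(-2u)^j·(-2/u)^(7-j), with u-exponent 1j − 1(7−j) = 2j − 7.
Set 2j − 7 = -1: j = 3.
C(7,3) = 35; (-2)^3 = -8; (-2)^4 = 16.
Coefficient = 35 · (-8) · 16 = -4480.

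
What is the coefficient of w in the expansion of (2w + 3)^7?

The general term is C(7,j)·(2w)^j·(3)^(7-j); the w^1 term has j = 1.
C(7,1) = 7.
Coefficient = C(7,1) · 2^1 · 3^6 = 7 · 2 · 729 = 10206.

10206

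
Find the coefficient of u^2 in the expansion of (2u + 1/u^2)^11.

42240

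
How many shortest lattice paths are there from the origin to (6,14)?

38760

Each path is a sequence of 20 steps with 6 rights: C(20,6) = 38760.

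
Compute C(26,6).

230230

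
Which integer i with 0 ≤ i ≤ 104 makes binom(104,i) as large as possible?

C(104,i) is maximized at i = 104/2 = 52.

52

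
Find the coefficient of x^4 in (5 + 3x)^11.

The general term is C(11,j)·(5)^j·(3x)^(11-j); the x^4 term has j = 7.
C(11,7) = 330.
Coefficient = C(11,7) · 5^7 · 3^4 = 330 · 78125 · 81 = 2088281250.

2088281250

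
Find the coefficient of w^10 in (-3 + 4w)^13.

The general term is C(13,j)·(-3)^j·(4w)^(13-j); the w^10 term has j = 3.
C(13,3) = 286.
Coefficient = C(13,3) · (-3)^3 · 4^10 = 286 · (-27) · 1048576 = -8097103872.

-8097103872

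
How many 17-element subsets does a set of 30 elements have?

119759850

C(30,17) = C(30,13) by symmetry.
C(30,13) = (30·29·28·27·26·25·24·23·22·21·20·19·18) / 13! = 745747076954880000 / 6227020800 = 119759850.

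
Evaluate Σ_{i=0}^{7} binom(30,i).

2804012

1 + 30 + 435 + 4060 + 27405 + 142506 + 593775 + 2035800 = 2804012.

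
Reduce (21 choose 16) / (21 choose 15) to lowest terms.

3/8

C(n,k+1)/C(n,k) = (n−k)/(k+1) = (21−15)/(15+1) = 6/16 = 3/8.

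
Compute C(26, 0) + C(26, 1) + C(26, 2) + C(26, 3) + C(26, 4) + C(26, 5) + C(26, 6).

313912

1 + 26 + 325 + 2600 + 14950 + 65780 + 230230 = 313912.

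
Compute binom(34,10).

131128140

C(34,10) = (34·33·32·31·30·29·28·27·26·25) / 10! = 475837794432000 / 3628800 = 131128140.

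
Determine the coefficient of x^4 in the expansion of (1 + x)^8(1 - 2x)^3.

Coefficient of x^4 = Σ_{j} C(8,j)·1^j·C(3,4-j)·(-2)^(4-j) for j from 1 to 4.
= (-64) + 336 + (-336) + 70 = 6.

6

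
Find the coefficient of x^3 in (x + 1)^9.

84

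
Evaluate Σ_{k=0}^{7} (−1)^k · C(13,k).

-792

The partial alternating sum Σ_{k=0}^{7} (−1)^k C(13,k) = (−1)^7 C(12,7) = -792.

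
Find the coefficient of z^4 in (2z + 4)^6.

3840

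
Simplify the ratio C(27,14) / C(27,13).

C(n,k+1)/C(n,k) = (n−k)/(k+1) = (27−13)/(13+1) = 14/14 = 1.

1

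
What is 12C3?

C(12,3) = (12·11·10) / 3! = 1320 / 6 = 220.

220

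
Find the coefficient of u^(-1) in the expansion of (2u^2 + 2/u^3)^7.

4480

General term: C(7,j)·(2u^2)^j·(2/u^3)^(7-j), with u-exponent 2j − 3(7−j) = 5j − 21.
Set 5j − 21 = -1: j = 4.
C(7,4) = 35; 2^4 = 16; 2^3 = 8.
Coefficient = 35 · 16 · 8 = 4480.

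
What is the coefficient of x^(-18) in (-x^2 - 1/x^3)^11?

-165

General term: C(11,j)·(-x^2)^j·(-1/x^3)^(11-j), with x-exponent 2j − 3(11−j) = 5j − 33.
Set 5j − 33 = -18: j = 3.
C(11,3) = 165; (-1)^3 = -1; (-1)^8 = 1.
Coefficient = 165 · (-1) · 1 = -165.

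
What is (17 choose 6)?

12376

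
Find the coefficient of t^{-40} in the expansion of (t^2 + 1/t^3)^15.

15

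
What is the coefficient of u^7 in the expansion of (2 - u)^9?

The general term is C(9,j)·(2)^j·(-u)^(9-j); the u^7 term has j = 2.
C(9,2) = 36.
Coefficient = C(9,2) · 2^2 · (-1)^7 = 36 · 4 · (-1) = -144.

-144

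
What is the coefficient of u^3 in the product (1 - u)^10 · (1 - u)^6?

-560

(1 - u)^10(1 - u)^6 = (1 - u)^16, so the coefficient of u^3 is C(16,3)·(-1)^3 = 560·-1 = -560.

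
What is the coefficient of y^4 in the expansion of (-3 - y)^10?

The general term is C(10,j)·(-3)^j·(-y)^(10-j); the y^4 term has j = 6.
C(10,6) = 210.
Coefficient = C(10,6) · (-3)^6 = 210 · 729 = 153090.

153090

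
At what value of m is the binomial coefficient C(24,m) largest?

C(24,m) is maximized at m = 24/2 = 12.

12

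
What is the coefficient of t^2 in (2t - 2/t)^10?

215040

General term: C(10,j)·(2t)^j·(-2/t)^(10-j), with t-exponent 1j − 1(10−j) = 2j − 10.
Set 2j − 10 = 2: j = 6.
C(10,6) = 210; 2^6 = 64; (-2)^4 = 16.
Coefficient = 210 · 64 · 16 = 215040.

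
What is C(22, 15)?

170544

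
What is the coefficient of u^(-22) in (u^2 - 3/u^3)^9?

59049

General term: C(9,j)·(u^2)^j·(-3/u^3)^(9-j), with u-exponent 2j − 3(9−j) = 5j − 27.
Set 5j − 27 = -22: j = 1.
C(9,1) = 9; 1^1 = 1; (-3)^8 = 6561.
Coefficient = 9 · 1 · 6561 = 59049.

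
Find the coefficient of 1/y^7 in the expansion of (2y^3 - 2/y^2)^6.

-384

General term: C(6,j)·(2y^3)^j·(-2/y^2)^(6-j), with y-exponent 3j − 2(6−j) = 5j − 12.
Set 5j − 12 = -7: j = 1.
C(6,1) = 6; 2^1 = 2; (-2)^5 = -32.
Coefficient = 6 · 2 · (-32) = -384.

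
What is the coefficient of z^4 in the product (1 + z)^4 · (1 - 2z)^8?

-63

Coefficient of z^4 = Σ_{j} C(4,j)·1^j·C(8,4-j)·(-2)^(4-j) for j from 0 to 4.
= 1120 + (-1792) + 672 + (-64) + 1 = -63.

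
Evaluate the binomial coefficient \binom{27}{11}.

C(27,11) = (27·26·25·24·23·22·21·20·19·18·17) / 11! = 520431047136000 / 39916800 = 13037895.

13037895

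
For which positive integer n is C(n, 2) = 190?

20

n(n−1)/2 = 190 ⇒ n(n−1) = 380. Since 20·19 = 380, n = 20.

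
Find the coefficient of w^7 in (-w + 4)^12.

-811008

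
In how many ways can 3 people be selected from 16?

560

This is C(16,3) = 560.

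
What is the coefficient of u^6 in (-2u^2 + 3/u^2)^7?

General term: C(7,j)·(-2u^2)^j·(3/u^2)^(7-j), with u-exponent 2j − 2(7−j) = 4j − 14.
Set 4j − 14 = 6: j = 5.
C(7,5) = 21; (-2)^5 = -32; 3^2 = 9.
Coefficient = 21 · (-32) · 9 = -6048.

-6048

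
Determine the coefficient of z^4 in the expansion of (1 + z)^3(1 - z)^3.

Coefficient of z^4 = Σ_{j} C(3,j)·1^j·C(3,4-j)·(-1)^(4-j) for j from 1 to 3.
= (-3) + 9 + (-3) = 3.

3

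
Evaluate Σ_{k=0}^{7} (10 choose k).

1 + 10 + 45 + 120 + 210 + 252 + 210 + 120 = 968.

968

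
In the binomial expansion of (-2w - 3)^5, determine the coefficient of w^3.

The general term is C(5,j)·(-2w)^j·(-3)^(5-j); the w^3 term has j = 3.
C(5,3) = 10.
Coefficient = C(5,3) · (-2)^3 · (-3)^2 = 10 · (-8) · 9 = -720.

-720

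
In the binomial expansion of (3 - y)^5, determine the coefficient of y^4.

The general term is C(5,j)·(3)^j·(-y)^(5-j); the y^4 term has j = 1.
C(5,1) = 5.
Coefficient = C(5,1) · 3^1 = 5 · 3 = 15.

15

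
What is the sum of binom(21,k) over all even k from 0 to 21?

Half of (1+1)^21 + (1−1)^21 gives the even-index sum: 2^20 = 1048576.

1048576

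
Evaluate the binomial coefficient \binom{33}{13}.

573166440

C(33,13) = (33·32·31·30·29·28·27·26·25·24·23·22·21) / 13! = 3569119343741952000 / 6227020800 = 573166440.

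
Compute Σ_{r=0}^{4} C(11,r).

1 + 11 + 55 + 165 + 330 = 562.

562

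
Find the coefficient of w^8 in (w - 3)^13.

-312741

The general term is C(13,j)·(w)^j·(-3)^(13-j); the w^8 term has j = 8.
C(13,8) = 1287.
Coefficient = C(13,8) · (-3)^5 = 1287 · (-243) = -312741.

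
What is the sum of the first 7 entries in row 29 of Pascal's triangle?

621616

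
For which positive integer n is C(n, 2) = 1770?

60

n(n−1)/2 = 1770 ⇒ n(n−1) = 3540. Since 60·59 = 3540, n = 60.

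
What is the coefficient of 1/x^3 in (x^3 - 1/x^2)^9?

General term: C(9,j)·(x^3)^j·(-1/x^2)^(9-j), with x-exponent 3j − 2(9−j) = 5j − 18.
Set 5j − 18 = -3: j = 3.
C(9,3) = 84; 1^3 = 1; (-1)^6 = 1.
Coefficient = 84 · 1 · 1 = 84.

84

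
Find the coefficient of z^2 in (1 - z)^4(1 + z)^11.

17

Coefficient of z^2 = Σ_{j} C(4,j)·(-1)^j·C(11,2-j)·1^(2-j) for j from 0 to 2.
= 55 + (-44) + 6 = 17.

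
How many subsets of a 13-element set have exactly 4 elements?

Choose the 4 positions: C(13,4) = 715.

715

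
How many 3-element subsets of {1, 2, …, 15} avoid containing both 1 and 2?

442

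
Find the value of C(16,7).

11440

C(16,7) = (16·15·14·13·12·11·10) / 7! = 57657600 / 5040 = 11440.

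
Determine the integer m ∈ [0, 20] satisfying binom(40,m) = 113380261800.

C(40,m) increases on 0 ≤ m ≤ 20. C(40,17) = 88732378800 and C(40,18) = 113380261800, so m = 18.

18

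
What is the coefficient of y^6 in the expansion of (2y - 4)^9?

-344064

The general term is C(9,j)·(2y)^j·(-4)^(9-j); the y^6 term has j = 6.
C(9,6) = 84.
Coefficient = C(9,6) · 2^6 · (-4)^3 = 84 · 64 · (-64) = -344064.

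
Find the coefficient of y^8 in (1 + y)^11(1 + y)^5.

Coefficient of y^8 = Σ_{j} C(11,j)·C(5,8-j) for j from 3 to 8.
= 165 + 1650 + 4620 + 4620 + 1650 + 165 = 12870.

12870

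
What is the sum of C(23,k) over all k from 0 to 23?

Setting x = 1 in (1+x)^23 gives Σ C(23,k) = 2^23 = 8388608.

8388608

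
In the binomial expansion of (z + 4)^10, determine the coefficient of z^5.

The general term is C(10,j)·(z)^j·(4)^(10-j); the z^5 term has j = 5.
C(10,5) = 252.
Coefficient = C(10,5) · 4^5 = 252 · 1024 = 258048.

258048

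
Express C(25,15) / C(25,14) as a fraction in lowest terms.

11/15

C(n,k+1)/C(n,k) = (n−k)/(k+1) = (25−14)/(14+1) = 11/15.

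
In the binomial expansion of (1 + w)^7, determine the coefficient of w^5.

The general term is C(7,j)·(1)^j·(w)^(7-j); the w^5 term has j = 2.
C(7,2) = 21.
Coefficient = C(7,2) = 21.

21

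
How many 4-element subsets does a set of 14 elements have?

1001

C(14,4) = (14·13·12·11) / 4! = 24024 / 24 = 1001.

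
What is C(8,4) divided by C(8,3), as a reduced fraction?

5/4

C(n,k+1)/C(n,k) = (n−k)/(k+1) = (8−3)/(3+1) = 5/4.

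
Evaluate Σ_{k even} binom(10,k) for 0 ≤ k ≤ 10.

Even-k terms of row 10 sum to 2^9 = 512.

512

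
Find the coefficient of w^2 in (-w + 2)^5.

80

The general term is C(5,j)·(-w)^j·(2)^(5-j); the w^2 term has j = 2.
C(5,2) = 10.
Coefficient = C(5,2) · 2^3 = 10 · 8 = 80.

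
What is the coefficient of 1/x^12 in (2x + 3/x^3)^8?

108864

General term: C(8,j)·(2x)^j·(3/x^3)^(8-j), with x-exponent 1j − 3(8−j) = 4j − 24.
Set 4j − 24 = -12: j = 3.
C(8,3) = 56; 2^3 = 8; 3^5 = 243.
Coefficient = 56 · 8 · 243 = 108864.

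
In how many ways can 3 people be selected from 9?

This is C(9,3) = 84.

84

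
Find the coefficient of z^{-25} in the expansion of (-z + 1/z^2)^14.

-14

General term: C(14,j)·(-z)^j·(1/z^2)^(14-j), with z-exponent 1j − 2(14−j) = 3j − 28.
Set 3j − 28 = -25: j = 1.
C(14,1) = 14; (-1)^1 = -1; 1^13 = 1.
Coefficient = 14 · (-1) · 1 = -14.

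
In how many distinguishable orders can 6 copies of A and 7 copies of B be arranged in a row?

Choose positions for the A's: C(13,6) = 1716.

1716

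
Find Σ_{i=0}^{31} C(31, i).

2147483648

Setting x = 1 in (1+x)^31 gives Σ C(31,i) = 2^31 = 2147483648.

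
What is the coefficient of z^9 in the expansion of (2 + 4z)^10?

5242880

The general term is C(10,j)·(2)^j·(4z)^(10-j); the z^9 term has j = 1.
C(10,1) = 10.
Coefficient = C(10,1) · 2^1 · 4^9 = 10 · 2 · 262144 = 5242880.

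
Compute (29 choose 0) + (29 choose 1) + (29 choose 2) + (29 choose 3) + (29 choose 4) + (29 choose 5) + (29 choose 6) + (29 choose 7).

2182396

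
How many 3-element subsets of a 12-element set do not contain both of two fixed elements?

All 3-subsets: C(12,3) = 220. Those containing both fixed elements: C(10,1) = 10.
220 − 10 = 210.

210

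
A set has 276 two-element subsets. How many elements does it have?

n(n−1)/2 = 276 ⇒ n(n−1) = 552. Since 24·23 = 552, n = 24.

24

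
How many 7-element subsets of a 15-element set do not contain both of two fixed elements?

All 7-subsets: C(15,7) = 6435. Those containing both fixed elements: C(13,5) = 1287.
6435 − 1287 = 5148.

5148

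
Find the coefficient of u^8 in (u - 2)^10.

180

The general term is C(10,j)·(u)^j·(-2)^(10-j); the u^8 term has j = 8.
C(10,8) = 45.
Coefficient = C(10,8) · (-2)^2 = 45 · 4 = 180.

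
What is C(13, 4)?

C(13,4) = (13·12·11·10) / 4! = 17160 / 24 = 715.

715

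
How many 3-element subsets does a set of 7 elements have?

35

C(7,3) = (7·6·5) / 3! = 210 / 6 = 35.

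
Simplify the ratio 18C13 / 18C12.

C(n,k+1)/C(n,k) = (n−k)/(k+1) = (18−12)/(12+1) = 6/13.

6/13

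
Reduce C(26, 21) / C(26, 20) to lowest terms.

2/7

C(n,k+1)/C(n,k) = (n−k)/(k+1) = (26−20)/(20+1) = 6/21 = 2/7.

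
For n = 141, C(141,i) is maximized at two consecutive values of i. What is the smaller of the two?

70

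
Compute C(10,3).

120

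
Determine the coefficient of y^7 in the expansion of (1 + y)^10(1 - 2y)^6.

-80

Coefficient of y^7 = Σ_{j} C(10,j)·1^j·C(6,7-j)·(-2)^(7-j) for j from 1 to 7.
= 640 + (-8640) + 28800 + (-33600) + 15120 + (-2520) + 120 = -80.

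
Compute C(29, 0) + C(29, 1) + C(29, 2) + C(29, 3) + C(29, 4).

1 + 29 + 406 + 3654 + 23751 = 27841.

27841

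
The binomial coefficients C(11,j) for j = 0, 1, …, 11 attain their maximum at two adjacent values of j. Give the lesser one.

For odd n = 11, C(11,j) peaks at j = (n−1)/2 and (n+1)/2; the lesser is 5.

5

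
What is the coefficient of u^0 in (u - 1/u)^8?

70

General term: C(8,j)·(u)^j·(-1/u)^(8-j), with u-exponent 1j − 1(8−j) = 2j − 8.
Set 2j − 8 = 0: j = 4.
C(8,4) = 70; 1^4 = 1; (-1)^4 = 1.
Coefficient = 70 · 1 · 1 = 70.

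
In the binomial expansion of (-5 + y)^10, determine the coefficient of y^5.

-787500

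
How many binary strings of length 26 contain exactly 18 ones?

1562275

Choose the 18 positions: C(26,18) = 1562275.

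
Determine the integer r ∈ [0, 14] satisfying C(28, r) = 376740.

6

C(28,r) increases on 0 ≤ r ≤ 14. C(28,5) = 98280 and C(28,6) = 376740, so r = 6.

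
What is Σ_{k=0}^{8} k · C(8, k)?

Differentiating (1+x)^8 and setting x=1: Σ k·C(8,k) = 8·2^7 = 1024.

1024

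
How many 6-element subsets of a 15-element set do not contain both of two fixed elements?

All 6-subsets: C(15,6) = 5005. Those containing both fixed elements: C(13,4) = 715.
5005 − 715 = 4290.

4290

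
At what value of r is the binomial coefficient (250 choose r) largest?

125

C(250,r) is maximized at r = 250/2 = 125.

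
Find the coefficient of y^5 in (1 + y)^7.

The general term is C(7,j)·(1)^j·(y)^(7-j); the y^5 term has j = 2.
C(7,2) = 21.
Coefficient = C(7,2) = 21.

21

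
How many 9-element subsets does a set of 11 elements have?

C(11,9) = C(11,2) by symmetry.
C(11,2) = (11·10) / 2! = 110 / 2 = 55.

55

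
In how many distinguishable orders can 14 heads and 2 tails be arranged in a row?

Choose positions for the heads: C(16,14) = 120.

120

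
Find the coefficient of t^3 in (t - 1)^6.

-20

The general term is C(6,j)·(t)^j·(-1)^(6-j); the t^3 term has j = 3.
C(6,3) = 20.
Coefficient = C(6,3) · (-1)^3 = 20 · (-1) = -20.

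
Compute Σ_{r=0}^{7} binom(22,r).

280600

1 + 22 + 231 + 1540 + 7315 + 26334 + 74613 + 170544 = 280600.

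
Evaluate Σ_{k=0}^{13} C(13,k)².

10400600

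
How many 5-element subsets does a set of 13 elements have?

1287

C(13,5) = (13·12·11·10·9) / 5! = 154440 / 120 = 1287.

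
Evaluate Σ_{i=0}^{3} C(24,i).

2325

1 + 24 + 276 + 2024 = 2325.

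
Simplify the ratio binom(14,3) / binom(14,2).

4

C(n,k+1)/C(n,k) = (n−k)/(k+1) = (14−2)/(2+1) = 12/3 = 4.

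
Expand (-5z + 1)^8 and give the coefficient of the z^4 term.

43750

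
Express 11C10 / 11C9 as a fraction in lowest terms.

1/5

C(n,k+1)/C(n,k) = (n−k)/(k+1) = (11−9)/(9+1) = 2/10 = 1/5.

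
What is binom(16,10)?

C(16,10) = C(16,6) by symmetry.
C(16,6) = (16·15·14·13·12·11) / 6! = 5765760 / 720 = 8008.

8008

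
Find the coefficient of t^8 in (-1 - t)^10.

The general term is C(10,j)·(-1)^j·(-t)^(10-j); the t^8 term has j = 2.
C(10,2) = 45.
Coefficient = C(10,2) = 45.

45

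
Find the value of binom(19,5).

C(19,5) = (19·18·17·16·15) / 5! = 1395360 / 120 = 11628.

11628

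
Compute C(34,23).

286097760

C(34,23) = C(34,11) by symmetry.
C(34,11) = (34·33·32·31·30·29·28·27·26·25·24) / 11! = 11420107066368000 / 39916800 = 286097760.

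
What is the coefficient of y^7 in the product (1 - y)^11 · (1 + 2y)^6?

550

Coefficient of y^7 = Σ_{j} C(11,j)·(-1)^j·C(6,7-j)·2^(7-j) for j from 1 to 7.
= (-704) + 10560 + (-39600) + 52800 + (-27720) + 5544 + (-330) = 550.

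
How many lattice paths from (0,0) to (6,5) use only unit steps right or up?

462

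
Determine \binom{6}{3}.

20

C(6,3) = (6·5·4) / 3! = 120 / 6 = 20.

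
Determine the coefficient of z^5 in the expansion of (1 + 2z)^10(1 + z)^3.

21204

Coefficient of z^5 = Σ_{j} C(10,j)·2^j·C(3,5-j)·1^(5-j) for j from 2 to 5.
= 180 + 2880 + 10080 + 8064 = 21204.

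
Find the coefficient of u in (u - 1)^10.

The general term is C(10,j)·(u)^j·(-1)^(10-j); the u^1 term has j = 1.
C(10,1) = 10.
Coefficient = C(10,1) · (-1)^9 = 10 · (-1) = -10.

-10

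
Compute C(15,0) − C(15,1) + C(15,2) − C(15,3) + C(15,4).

The partial alternating sum Σ_{k=0}^{4} (−1)^k C(15,k) = (−1)^4 C(14,4) = 1001.

1001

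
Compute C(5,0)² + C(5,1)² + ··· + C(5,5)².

Σ C(5,i)² is the coefficient of x^5 in (1+x)^5(1+x)^5 = (1+x)^10, i.e. C(10,5) = 252.

252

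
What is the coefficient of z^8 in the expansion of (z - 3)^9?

-27

The general term is C(9,j)·(z)^j·(-3)^(9-j); the z^8 term has j = 8.
C(9,8) = 9.
Coefficient = C(9,8) · (-3)^1 = 9 · (-3) = -27.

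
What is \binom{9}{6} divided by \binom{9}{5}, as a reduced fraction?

C(n,k+1)/C(n,k) = (n−k)/(k+1) = (9−5)/(5+1) = 4/6 = 2/3.

2/3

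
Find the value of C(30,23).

2035800

C(30,23) = C(30,7) by symmetry.
C(30,7) = (30·29·28·27·26·25·24) / 7! = 10260432000 / 5040 = 2035800.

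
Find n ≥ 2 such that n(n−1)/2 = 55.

11

n(n−1)/2 = 55 ⇒ n(n−1) = 110. Since 11·10 = 110, n = 11.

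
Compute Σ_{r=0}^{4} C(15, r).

1941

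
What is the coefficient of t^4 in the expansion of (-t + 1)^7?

The general term is C(7,j)·(-t)^j·(1)^(7-j); the t^4 term has j = 4.
C(7,4) = 35.
Coefficient = C(7,4) = 35.

35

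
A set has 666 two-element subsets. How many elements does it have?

37

n(n−1)/2 = 666 ⇒ n(n−1) = 1332. Since 37·36 = 1332, n = 37.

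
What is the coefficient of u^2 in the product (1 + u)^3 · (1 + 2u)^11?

Coefficient of u^2 = Σ_{j} C(3,j)·1^j·C(11,2-j)·2^(2-j) for j from 0 to 2.
= 220 + 66 + 3 = 289.

289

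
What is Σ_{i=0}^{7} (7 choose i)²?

By Vandermonde's identity, Σ C(7,i)² = C(14,7) = 3432.

3432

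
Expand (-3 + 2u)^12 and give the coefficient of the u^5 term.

The general term is C(12,j)·(-3)^j·(2u)^(12-j); the u^5 term has j = 7.
C(12,7) = 792.
Coefficient = C(12,7) · (-3)^7 · 2^5 = 792 · (-2187) · 32 = -55427328.

-55427328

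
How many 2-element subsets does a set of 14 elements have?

91

C(14,2) = (14·13) / 2! = 182 / 2 = 91.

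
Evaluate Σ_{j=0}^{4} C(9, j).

256

1 + 9 + 36 + 84 + 126 = 256.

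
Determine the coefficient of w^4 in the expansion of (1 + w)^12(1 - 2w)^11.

-385

Coefficient of w^4 = Σ_{j} C(12,j)·1^j·C(11,4-j)·(-2)^(4-j) for j from 0 to 4.
= 5280 + (-15840) + 14520 + (-4840) + 495 = -385.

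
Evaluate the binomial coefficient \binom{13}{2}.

C(13,2) = (13·12) / 2! = 156 / 2 = 78.

78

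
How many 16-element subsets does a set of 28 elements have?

30421755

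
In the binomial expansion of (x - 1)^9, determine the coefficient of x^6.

The general term is C(9,j)·(x)^j·(-1)^(9-j); the x^6 term has j = 6.
C(9,6) = 84.
Coefficient = C(9,6) · (-1)^3 = 84 · (-1) = -84.

-84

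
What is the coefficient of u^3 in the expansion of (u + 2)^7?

560

The general term is C(7,j)·(u)^j·(2)^(7-j); the u^3 term has j = 3.
C(7,3) = 35.
Coefficient = C(7,3) · 2^4 = 35 · 16 = 560.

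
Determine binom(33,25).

C(33,25) = C(33,8) by symmetry.
C(33,8) = (33·32·31·30·29·28·27·26) / 8! = 559809169920 / 40320 = 13884156.

13884156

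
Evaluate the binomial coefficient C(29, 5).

C(29,5) = (29·28·27·26·25) / 5! = 14250600 / 120 = 118755.

118755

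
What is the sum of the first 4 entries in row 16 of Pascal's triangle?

697

1 + 16 + 120 + 560 = 697.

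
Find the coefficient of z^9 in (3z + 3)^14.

9575503938

The general term is C(14,j)·(3z)^j·(3)^(14-j); the z^9 term has j = 9.
C(14,9) = 2002.
Coefficient = C(14,9) · 3^9 · 3^5 = 2002 · 19683 · 243 = 9575503938.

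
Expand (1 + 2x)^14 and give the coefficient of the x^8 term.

768768

The general term is C(14,j)·(1)^j·(2x)^(14-j); the x^8 term has j = 6.
C(14,6) = 3003.
Coefficient = C(14,6) · 2^8 = 3003 · 256 = 768768.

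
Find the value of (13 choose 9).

715

C(13,9) = C(13,4) by symmetry.
C(13,4) = (13·12·11·10) / 4! = 17160 / 24 = 715.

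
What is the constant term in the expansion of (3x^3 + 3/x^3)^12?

General term: C(12,j)·(3x^3)^j·(3/x^3)^(12-j), with x-exponent 3j − 3(12−j) = 6j − 36.
Set 6j − 36 = 0: j = 6.
C(12,6) = 924; 3^6 = 729; 3^6 = 729.
Coefficient = 924 · 729 · 729 = 491051484.

491051484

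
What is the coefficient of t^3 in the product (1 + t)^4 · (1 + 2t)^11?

Coefficient of t^3 = Σ_{j} C(4,j)·1^j·C(11,3-j)·2^(3-j) for j from 0 to 3.
= 1320 + 880 + 132 + 4 = 2336.

2336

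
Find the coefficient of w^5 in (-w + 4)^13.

The general term is C(13,j)·(-w)^j·(4)^(13-j); the w^5 term has j = 5.
C(13,5) = 1287.
Coefficient = C(13,5) · (-1)^5 · 4^8 = 1287 · (-1) · 65536 = -84344832.

-84344832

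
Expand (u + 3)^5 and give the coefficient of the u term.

The general term is C(5,j)·(u)^j·(3)^(5-j); the u^1 term has j = 1.
C(5,1) = 5.
Coefficient = C(5,1) · 3^4 = 5 · 81 = 405.

405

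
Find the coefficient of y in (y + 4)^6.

The general term is C(6,j)·(y)^j·(4)^(6-j); the y^1 term has j = 1.
C(6,1) = 6.
Coefficient = C(6,1) · 4^5 = 6 · 1024 = 6144.

6144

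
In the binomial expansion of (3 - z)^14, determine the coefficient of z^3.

-64481508

The general term is C(14,j)·(3)^j·(-z)^(14-j); the z^3 term has j = 11.
C(14,11) = 364.
Coefficient = C(14,11) · 3^11 · (-1)^3 = 364 · 177147 · (-1) = -64481508.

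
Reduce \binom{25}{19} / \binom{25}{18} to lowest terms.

C(n,k+1)/C(n,k) = (n−k)/(k+1) = (25−18)/(18+1) = 7/19.

7/19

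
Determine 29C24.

C(29,24) = C(29,5) by symmetry.
C(29,5) = (29·28·27·26·25) / 5! = 14250600 / 120 = 118755.

118755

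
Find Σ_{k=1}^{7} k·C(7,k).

Since k·C(7,k) = 7·C(6,k−1), the sum is 7·2^6 = 7·64 = 448.

448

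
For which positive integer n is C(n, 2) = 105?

n(n−1)/2 = 105 ⇒ n(n−1) = 210. Since 15·14 = 210, n = 15.

15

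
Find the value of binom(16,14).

C(16,14) = C(16,2) by symmetry.
C(16,2) = (16·15) / 2! = 240 / 2 = 120.

120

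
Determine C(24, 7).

C(24,7) = (24·23·22·21·20·19·18) / 7! = 1744364160 / 5040 = 346104.

346104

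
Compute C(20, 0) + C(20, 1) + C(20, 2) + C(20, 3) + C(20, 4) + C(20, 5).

1 + 20 + 190 + 1140 + 4845 + 15504 = 21700.

21700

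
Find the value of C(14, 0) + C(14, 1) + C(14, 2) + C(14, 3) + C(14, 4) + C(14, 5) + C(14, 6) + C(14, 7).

9908

1 + 14 + 91 + 364 + 1001 + 2002 + 3003 + 3432 = 9908.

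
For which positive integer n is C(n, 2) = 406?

n(n−1)/2 = 406 ⇒ n(n−1) = 812. Since 29·28 = 812, n = 29.

29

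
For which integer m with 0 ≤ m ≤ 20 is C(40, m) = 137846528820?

20

C(40,m) increases on 0 ≤ m ≤ 20. C(40,19) = 131282408400 and C(40,20) = 137846528820, so m = 20.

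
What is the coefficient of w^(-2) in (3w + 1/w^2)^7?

2835

General term: C(7,j)·(3w)^j·(1/w^2)^(7-j), with w-exponent 1j − 2(7−j) = 3j − 14.
Set 3j − 14 = -2: j = 4.
C(7,4) = 35; 3^4 = 81; 1^3 = 1.
Coefficient = 35 · 81 · 1 = 2835.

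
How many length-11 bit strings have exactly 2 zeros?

55

Choose the 2 positions: C(11,2) = 55.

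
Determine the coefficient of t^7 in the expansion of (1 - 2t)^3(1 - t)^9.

-3060

Coefficient of t^7 = Σ_{j} C(3,j)·(-2)^j·C(9,7-j)·(-1)^(7-j) for j from 0 to 3.
= (-36) + (-504) + (-1512) + (-1008) = -3060.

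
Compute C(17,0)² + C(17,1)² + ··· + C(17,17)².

Σ C(17,i)² is the coefficient of x^17 in (1+x)^17(1+x)^17 = (1+x)^34, i.e. C(34,17) = 2333606220.

2333606220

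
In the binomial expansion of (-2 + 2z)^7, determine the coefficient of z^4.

The general term is C(7,j)·(-2)^j·(2z)^(7-j); the z^4 term has j = 3.
C(7,3) = 35.
Coefficient = C(7,3) · (-2)^3 · 2^4 = 35 · (-8) · 16 = -4480.

-4480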